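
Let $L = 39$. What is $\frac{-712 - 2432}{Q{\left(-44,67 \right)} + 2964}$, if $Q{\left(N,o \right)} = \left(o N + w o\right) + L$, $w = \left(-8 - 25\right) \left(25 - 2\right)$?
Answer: $\frac{1572}{25399} \approx 0.061892$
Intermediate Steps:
$w = -759$ ($w = \left(-8 - 25\right) 23 = \left(-33\right) 23 = -759$)
$Q{\left(N,o \right)} = 39 - 759 o + N o$ ($Q{\left(N,o \right)} = \left(o N - 759 o\right) + 39 = \left(N o - 759 o\right) + 39 = \left(- 759 o + N o\right) + 39 = 39 - 759 o + N o$)
$\frac{-712 - 2432}{Q{\left(-44,67 \right)} + 2964} = \frac{-712 - 2432}{\left(39 - 50853 - 2948\right) + 2964} = - \frac{3144}{\left(39 - 50853 - 2948\right) + 2964} = - \frac{3144}{-53762 + 2964} = - \frac{3144}{-50798} = \left(-3144\right) \left(- \frac{1}{50798}\right) = \frac{1572}{25399}$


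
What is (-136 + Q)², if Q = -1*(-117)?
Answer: 361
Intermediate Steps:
Q = 117
(-136 + Q)² = (-136 + 117)² = (-19)² = 361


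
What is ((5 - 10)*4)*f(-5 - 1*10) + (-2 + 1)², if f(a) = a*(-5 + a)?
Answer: -5999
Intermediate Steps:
((5 - 10)*4)*f(-5 - 1*10) + (-2 + 1)² = ((5 - 10)*4)*((-5 - 1*10)*(-5 + (-5 - 1*10))) + (-2 + 1)² = (-5*4)*((-5 - 10)*(-5 + (-5 - 10))) + (-1)² = -(-300)*(-5 - 15) + 1 = -(-300)*(-20) + 1 = -20*300 + 1 = -6000 + 1 = -5999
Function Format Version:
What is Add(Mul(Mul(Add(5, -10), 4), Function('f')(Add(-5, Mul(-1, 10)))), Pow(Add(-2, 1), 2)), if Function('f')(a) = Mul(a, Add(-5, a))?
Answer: -5999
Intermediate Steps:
Add(Mul(Mul(Add(5, -10), 4), Function('f')(Add(-5, Mul(-1, 10)))), Pow(Add(-2, 1), 2)) = Add(Mul(Mul(Add(5, -10), 4), Mul(Add(-5, Mul(-1, 10)), Add(-5, Add(-5, Mul(-1, 10))))), Pow(Add(-2, 1), 2)) = Add(Mul(Mul(-5, 4), Mul(Add(-5, -10), Add(-5, Add(-5, -10)))), Pow(-1, 2)) = Add(Mul(-20, Mul(-15, Add(-5, -15))), 1) = Add(Mul(-20, Mul(-15, -20)), 1) = Add(Mul(-20, 300), 1) = Add(-6000, 1) = -5999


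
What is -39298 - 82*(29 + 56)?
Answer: -46268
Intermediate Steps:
-39298 - 82*(29 + 56) = -39298 - 82*85 = -39298 - 1*6970 = -39298 - 6970 = -46268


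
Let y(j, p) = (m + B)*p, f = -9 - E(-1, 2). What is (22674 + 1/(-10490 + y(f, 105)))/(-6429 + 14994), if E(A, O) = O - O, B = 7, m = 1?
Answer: 218804099/82652250 ≈ 2.6473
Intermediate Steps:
E(A, O) = 0
f = -9 (f = -9 - 1*0 = -9 + 0 = -9)
y(j, p) = 8*p (y(j, p) = (1 + 7)*p = 8*p)
(22674 + 1/(-10490 + y(f, 105)))/(-6429 + 14994) = (22674 + 1/(-10490 + 8*105))/(-6429 + 14994) = (22674 + 1/(-10490 + 840))/8565 = (22674 + 1/(-9650))*(1/8565) = (22674 - 1/9650)*(1/8565) = (218804099/9650)*(1/8565) = 218804099/82652250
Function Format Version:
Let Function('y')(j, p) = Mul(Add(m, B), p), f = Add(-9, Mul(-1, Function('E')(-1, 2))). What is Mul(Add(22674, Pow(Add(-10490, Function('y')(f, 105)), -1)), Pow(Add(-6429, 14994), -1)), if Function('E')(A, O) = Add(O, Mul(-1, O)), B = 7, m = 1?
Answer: Rational(218804099, 82652250) ≈ 2.6473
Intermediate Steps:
Function('E')(A, O) = 0
f = -9 (f = Add(-9, Mul(-1, 0)) = Add(-9, 0) = -9)
Function('y')(j, p) = Mul(8, p) (Function('y')(j, p) = Mul(Add(1, 7), p) = Mul(8, p))
Mul(Add(22674, Pow(Add(-10490, Function('y')(f, 105)), -1)), Pow(Add(-6429, 14994), -1)) = Mul(Add(22674, Pow(Add(-10490, Mul(8, 105)), -1)), Pow(Add(-6429, 14994), -1)) = Mul(Add(22674, Pow(Add(-10490, 840), -1)), Pow(8565, -1)) = Mul(Add(22674, Pow(-9650, -1)), Rational(1, 8565)) = Mul(Add(22674, Rational(-1, 9650)), Rational(1, 8565)) = Mul(Rational(218804099, 9650), Rational(1, 8565)) = Rational(218804099, 82652250)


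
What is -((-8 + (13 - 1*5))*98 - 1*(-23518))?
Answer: -23518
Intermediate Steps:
-((-8 + (13 - 1*5))*98 - 1*(-23518)) = -((-8 + (13 - 5))*98 + 23518) = -((-8 + 8)*98 + 23518) = -(0*98 + 23518) = -(0 + 23518) = -1*23518 = -23518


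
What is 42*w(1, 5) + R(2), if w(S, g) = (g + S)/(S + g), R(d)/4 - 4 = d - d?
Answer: 58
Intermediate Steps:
R(d) = 16 (R(d) = 16 + 4*(d - d) = 16 + 4*0 = 16 + 0 = 16)
w(S, g) = 1 (w(S, g) = (S + g)/(S + g) = 1)
42*w(1, 5) + R(2) = 42*1 + 16 = 42 + 16 = 58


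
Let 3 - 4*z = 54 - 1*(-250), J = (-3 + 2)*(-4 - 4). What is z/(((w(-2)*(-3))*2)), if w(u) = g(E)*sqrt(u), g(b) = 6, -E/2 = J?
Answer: -301*I*sqrt(2)/288 ≈ -1.4781*I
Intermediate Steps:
J = 8 (J = -1*(-8) = 8)
z = -301/4 (z = 3/4 - (54 - 1*(-250))/4 = 3/4 - (54 + 250)/4 = 3/4 - 1/4*304 = 3/4 - 76 = -301/4 ≈ -75.250)
E = -16 (E = -2*8 = -16)
w(u) = 6*sqrt(u)
z/(((w(-2)*(-3))*2)) = -301*I*sqrt(2)/72/4 = -301*I*sqrt(2)/288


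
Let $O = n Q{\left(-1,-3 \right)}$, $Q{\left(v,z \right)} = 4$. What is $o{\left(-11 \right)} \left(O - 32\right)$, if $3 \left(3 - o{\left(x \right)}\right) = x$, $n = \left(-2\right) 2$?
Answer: $-320$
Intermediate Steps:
$n = -4$
$O = -16$ ($O = \left(-4\right) 4 = -16$)
$o{\left(x \right)} = 3 - \frac{x}{3}$
$o{\left(-11 \right)} \left(O - 32\right) = \left(3 - - \frac{11}{3}\right) \left(-16 - 32\right) = \left(3 + \frac{11}{3}\right) \left(-48\right) = \frac{20}{3} \left(-48\right) = -320$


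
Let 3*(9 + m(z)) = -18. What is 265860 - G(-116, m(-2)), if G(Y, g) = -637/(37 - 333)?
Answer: 78693923/296 ≈ 2.6586e+5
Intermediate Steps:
m(z) = -15 (m(z) = -9 + (⅓)*(-18) = -9 - 6 = -15)
G(Y, g) = 637/296 (G(Y, g) = -637/(-296) = -637*(-1/296) = 637/296)
265860 - G(-116, m(-2)) = 265860 - 1*637/296 = 265860 - 637/296 = 78693923/296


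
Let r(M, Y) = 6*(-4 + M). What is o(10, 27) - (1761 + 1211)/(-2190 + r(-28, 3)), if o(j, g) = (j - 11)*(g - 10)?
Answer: -18761/1191 ≈ -15.752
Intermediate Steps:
o(j, g) = (-11 + j)*(-10 + g)
r(M, Y) = -24 + 6*M
o(10, 27) - (1761 + 1211)/(-2190 + r(-28, 3)) = (110 - 11*27 - 10*10 + 27*10) - (1761 + 1211)/(-2190 + (-24 + 6*(-28))) = (110 - 297 - 100 + 270) - 2972/(-2190 + (-24 - 168)) = -17 - 2972/(-2190 - 192) = -17 - 2972/(-2382) = -17 - 2972*(-1)/2382 = -17 - 1*(-1486/1191) = -17 + 1486/1191 = -18761/1191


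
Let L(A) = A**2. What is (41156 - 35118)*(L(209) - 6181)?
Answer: 226425000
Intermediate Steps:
(41156 - 35118)*(L(209) - 6181) = (41156 - 35118)*(209**2 - 6181) = 6038*(43681 - 6181) = 6038*37500 = 226425000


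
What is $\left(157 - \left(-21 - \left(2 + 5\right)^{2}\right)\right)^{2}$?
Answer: $51529$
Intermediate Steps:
$\left(157 - \left(-21 - \left(2 + 5\right)^{2}\right)\right)^{2} = \left(157 + \left(7^{2} + 21\right)\right)^{2} = \left(157 + \left(49 + 21\right)\right)^{2} = \left(157 + 70\right)^{2} = 227^{2} = 51529$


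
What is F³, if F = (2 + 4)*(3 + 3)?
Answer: 46656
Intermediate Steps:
F = 36 (F = 6*6 = 36)
F³ = 36³ = 46656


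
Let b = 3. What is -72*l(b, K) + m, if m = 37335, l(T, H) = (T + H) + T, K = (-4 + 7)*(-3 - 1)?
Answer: 37767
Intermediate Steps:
K = -12 (K = 3*(-4) = -12)
l(T, H) = H + 2*T (l(T, H) = (H + T) + T = H + 2*T)
-72*l(b, K) + m = -72*(-12 + 2*3) + 37335 = -72*(-12 + 6) + 37335 = -72*(-6) + 37335 = 432 + 37335 = 37767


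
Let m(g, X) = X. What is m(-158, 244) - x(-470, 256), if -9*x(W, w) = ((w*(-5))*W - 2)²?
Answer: 361920155800/9 ≈ 4.0213e+10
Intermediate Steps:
x(W, w) = -(-2 - 5*W*w)²/9 (x(W, w) = -((w*(-5))*W - 2)²/9 = -((-5*w)*W - 2)²/9 = -(-5*W*w - 2)²/9 = -(-2 - 5*W*w)²/9)
m(-158, 244) - x(-470, 256) = 244 - (-1)*(2 + 5*(-470)*256)²/9 = 244 - (-1)*(2 - 601600)²/9 = 244 - (-1)*(-601598)²/9 = 244 - (-1)*361920153604/9 = 244 - 1*(-361920153604/9) = 244 + 361920153604/9 = 361920155800/9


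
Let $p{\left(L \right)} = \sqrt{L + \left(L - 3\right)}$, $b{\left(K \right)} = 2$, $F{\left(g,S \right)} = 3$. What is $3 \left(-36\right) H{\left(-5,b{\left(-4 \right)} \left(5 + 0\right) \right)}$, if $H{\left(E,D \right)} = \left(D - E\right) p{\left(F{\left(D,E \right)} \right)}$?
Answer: $- 1620 \sqrt{3} \approx -2805.9$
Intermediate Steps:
$p{\left(L \right)} = \sqrt{-3 + 2 L}$ ($p{\left(L \right)} = \sqrt{L + \left(-3 + L\right)} = \sqrt{-3 + 2 L}$)
$H{\left(E,D \right)} = \sqrt{3} \left(D - E\right)$ ($H{\left(E,D \right)} = \left(D - E\right) \sqrt{-3 + 2 \cdot 3} = \left(D - E\right) \sqrt{-3 + 6} = \left(D - E\right) \sqrt{3} = \sqrt{3} \left(D - E\right)$)
$3 \left(-36\right) H{\left(-5,b{\left(-4 \right)} \left(5 + 0\right) \right)} = 3 \left(-36\right) \sqrt{3} \left(2 \left(5 + 0\right) - -5\right) = - 108 \sqrt{3} \left(2 \cdot 5 + 5\right) = - 108 \sqrt{3} \left(10 + 5\right) = - 108 \sqrt{3} \cdot 15 = - 108 \cdot 15 \sqrt{3} = - 1620 \sqrt{3}$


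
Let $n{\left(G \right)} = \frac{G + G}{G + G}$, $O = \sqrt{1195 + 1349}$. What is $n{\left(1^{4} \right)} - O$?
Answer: $1 - 4 \sqrt{159} \approx -49.438$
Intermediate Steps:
$O = 4 \sqrt{159}$ ($O = \sqrt{2544} = 4 \sqrt{159} \approx 50.438$)
$n{\left(G \right)} = 1$ ($n{\left(G \right)} = \frac{2 G}{2 G} = 2 G \frac{1}{2 G} = 1$)
$n{\left(1^{4} \right)} - O = 1 - 4 \sqrt{159}$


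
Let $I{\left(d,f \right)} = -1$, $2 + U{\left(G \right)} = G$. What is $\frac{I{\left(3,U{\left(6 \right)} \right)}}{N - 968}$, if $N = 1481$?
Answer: $- \frac{1}{513} \approx -0.0019493$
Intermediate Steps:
$U{\left(G \right)} = -2 + G$
$\frac{I{\left(3,U{\left(6 \right)} \right)}}{N - 968} = - \frac{1}{1481 - 968} = - \frac{1}{513}$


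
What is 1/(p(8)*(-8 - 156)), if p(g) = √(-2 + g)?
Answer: -√6/984 ≈ -0.0024893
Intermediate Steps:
1/(p(8)*(-8 - 156)) = 1/(√(-2 + 8)*(-8 - 156)) = 1/(√6*(-164)) = 1/(-164*√6) = -√6/984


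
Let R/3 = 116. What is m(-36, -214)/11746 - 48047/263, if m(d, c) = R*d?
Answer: -283827463/1544599 ≈ -183.75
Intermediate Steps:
R = 348 (R = 3*116 = 348)
m(d, c) = 348*d
m(-36, -214)/11746 - 48047/263 = (348*(-36))/11746 - 48047/263 = -12528*1/11746 - 48047*1/263 = -6264/5873 - 48047/263 = -283827463/1544599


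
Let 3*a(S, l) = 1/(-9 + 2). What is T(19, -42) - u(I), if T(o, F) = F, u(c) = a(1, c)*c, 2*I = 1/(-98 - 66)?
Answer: -289297/6888 ≈ -42.000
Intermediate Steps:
I = -1/328 (I = 1/(2*(-98 - 66)) = (1/2)/(-164) = (1/2)*(-1/164) = -1/328 ≈ -0.0030488)
a(S, l) = -1/21 (a(S, l) = 1/(3*(-9 + 2)) = (1/3)/(-7) = (1/3)*(-1/7) = -1/21)
u(c) = -c/21
T(19, -42) - u(I) = -42 - (-1)*(-1)/(21*328) = -42 - 1*1/6888 = -42 - 1/6888 = -289297/6888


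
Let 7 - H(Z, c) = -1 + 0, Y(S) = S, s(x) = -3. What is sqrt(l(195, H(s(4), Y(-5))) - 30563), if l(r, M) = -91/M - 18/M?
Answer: I*sqrt(489226)/4 ≈ 174.86*I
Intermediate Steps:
H(Z, c) = 8 (H(Z, c) = 7 - (-1 + 0) = 7 - 1*(-1) = 7 + 1 = 8)
l(r, M) = -109/M
sqrt(l(195, H(s(4), Y(-5))) - 30563) = sqrt(-109/8 - 30563) = sqrt(-244613/8) = I*sqrt(489226)/4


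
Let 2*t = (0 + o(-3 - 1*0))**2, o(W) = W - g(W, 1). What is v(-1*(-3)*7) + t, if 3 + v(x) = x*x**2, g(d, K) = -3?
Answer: 9258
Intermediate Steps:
o(W) = 3 + W (o(W) = W - 1*(-3) = W + 3 = 3 + W)
t = 0 (t = (0 + (3 + (-3 - 1*0)))**2/2 = (0 + (3 + (-3 + 0)))**2/2 = (0 + (3 - 3))**2/2 = (0 + 0)**2/2 = (1/2)*0**2 = (1/2)*0 = 0)
v(x) = -3 + x**3 (v(x) = -3 + x*x**2 = -3 + x**3)
v(-1*(-3)*7) + t = (-3 + (-1*(-3)*7)**3) + 0 = (-3 + (3*7)**3) + 0 = (-3 + 21**3) + 0 = (-3 + 9261) + 0 = 9258 + 0 = 9258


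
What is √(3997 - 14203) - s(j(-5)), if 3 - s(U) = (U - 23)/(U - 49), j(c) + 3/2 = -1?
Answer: -258/103 + 27*I*√14 ≈ -2.5049 + 101.02*I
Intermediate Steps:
j(c) = -5/2 (j(c) = -3/2 - 1 = -5/2)
s(U) = 3 - (-23 + U)/(-49 + U) (s(U) = 3 - (U - 23)/(U - 49) = 3 - (-23 + U)/(-49 + U))
√(3997 - 14203) - s(j(-5)) = √(3997 - 14203) - 2*(-62 - 5/2)/(-49 - 5/2) = √(-10206) - 2*(-129)/((-103/2)*2) = 27*I*√14 - 2*(-2)*(-129)/(103*2) = 27*I*√14 - 1*258/103 = 27*I*√14 - 258/103 = -258/103 + 27*I*√14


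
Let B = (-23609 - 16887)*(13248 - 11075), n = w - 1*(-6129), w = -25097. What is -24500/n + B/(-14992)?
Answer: 26086089471/4443254 ≈ 5870.9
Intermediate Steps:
n = -18968 (n = -25097 - 1*(-6129) = -25097 + 6129 = -18968)
B = -87997808 (B = -40496*2173 = -87997808)
-24500/n + B/(-14992) = -24500/(-18968) - 87997808/(-14992) = -24500*(-1/18968) - 87997808*(-1/14992) = 6125/4742 + 5499863/937 = 26086089471/4443254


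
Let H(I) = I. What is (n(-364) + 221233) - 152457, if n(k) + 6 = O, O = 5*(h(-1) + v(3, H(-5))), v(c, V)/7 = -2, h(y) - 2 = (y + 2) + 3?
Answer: 68730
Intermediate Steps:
h(y) = 7 + y (h(y) = 2 + ((y + 2) + 3) = 2 + ((2 + y) + 3) = 2 + (5 + y) = 7 + y)
v(c, V) = -14 (v(c, V) = 7*(-2) = -14)
O = -40 (O = 5*((7 - 1) - 14) = 5*(6 - 14) = 5*(-8) = -40)
n(k) = -46 (n(k) = -6 - 40 = -46)
(n(-364) + 221233) - 152457 = (-46 + 221233) - 152457 = 221187 - 152457 = 68730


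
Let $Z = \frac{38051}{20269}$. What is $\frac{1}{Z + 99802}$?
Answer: $\frac{20269}{2022924789} \approx 1.002 \cdot 10^{-5}$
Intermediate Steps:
$Z = \frac{38051}{20269}$ ($Z = 38051 \cdot \frac{1}{20269} = \frac{38051}{20269} \approx 1.8773$)
$\frac{1}{Z + 99802} = \frac{1}{\frac{38051}{20269} + 99802} = \frac{1}{\frac{2022924789}{20269}} = \frac{20269}{2022924789}$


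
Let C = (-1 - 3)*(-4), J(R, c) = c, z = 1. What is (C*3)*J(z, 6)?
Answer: 288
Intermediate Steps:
C = 16 (C = -4*(-4) = 16)
(C*3)*J(z, 6) = (16*3)*6 = 48*6 = 288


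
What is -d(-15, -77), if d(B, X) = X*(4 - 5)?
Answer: -77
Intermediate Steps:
d(B, X) = -X (d(B, X) = X*(-1) = -X)
-d(-15, -77) = -(-1)*(-77) = -1*77 = -77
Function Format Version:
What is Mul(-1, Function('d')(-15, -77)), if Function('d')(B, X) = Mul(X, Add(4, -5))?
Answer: -77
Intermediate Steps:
Function('d')(B, X) = Mul(-1, X) (Function('d')(B, X) = Mul(X, -1) = Mul(-1, X))
Mul(-1, Function('d')(-15, -77)) = Mul(-1, Mul(-1, -77)) = Mul(-1, 77) = -77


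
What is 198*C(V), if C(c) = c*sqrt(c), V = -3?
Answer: -594*I*sqrt(3) ≈ -1028.8*I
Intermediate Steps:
C(c) = c**(3/2)
198*C(V) = 198*(-3)**(3/2) = 198*(-3*I*sqrt(3)) = -594*I*sqrt(3)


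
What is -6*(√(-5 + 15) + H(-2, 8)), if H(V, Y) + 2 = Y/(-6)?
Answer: 20 - 6*√10 ≈ 1.0263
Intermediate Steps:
H(V, Y) = -2 - Y/6 (H(V, Y) = -2 + Y/(-6) = -2 + Y*(-⅙) = -2 - Y/6)
-6*(√(-5 + 15) + H(-2, 8)) = -6*(√(-5 + 15) + (-2 - ⅙*8)) = -6*(√10 + (-2 - 4/3)) = -6*(√10 - 10/3) = -6*(-10/3 + √10) = 20 - 6*√10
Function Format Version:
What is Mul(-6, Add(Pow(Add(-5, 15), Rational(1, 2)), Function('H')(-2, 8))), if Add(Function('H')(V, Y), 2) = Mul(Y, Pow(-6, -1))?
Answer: Add(20, Mul(-6, Pow(10, Rational(1, 2)))) ≈ 1.0263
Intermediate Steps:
Function('H')(V, Y) = Add(-2, Mul(Rational(-1, 6), Y)) (Function('H')(V, Y) = Add(-2, Mul(Y, Pow(-6, -1))) = Add(-2, Mul(Y, Rational(-1, 6))) = Add(-2, Mul(Rational(-1, 6), Y)))
Mul(-6, Add(Pow(Add(-5, 15), Rational(1, 2)), Function('H')(-2, 8))) = Mul(-6, Add(Pow(Add(-5, 15), Rational(1, 2)), Add(-2, Mul(Rational(-1, 6), 8)))) = Mul(-6, Add(Pow(10, Rational(1, 2)), Add(-2, Rational(-4, 3)))) = Mul(-6, Add(Pow(10, Rational(1, 2)), Rational(-10, 3))) = Mul(-6, Add(Rational(-10, 3), Pow(10, Rational(1, 2)))) = Add(20, Mul(-6, Pow(10, Rational(1, 2))))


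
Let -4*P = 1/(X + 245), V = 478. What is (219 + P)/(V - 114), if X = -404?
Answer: 139285/231504 ≈ 0.60165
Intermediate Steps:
P = 1/636 (P = -1/(4*(-404 + 245)) = -1/4/(-159) = -1/4*(-1/159) = 1/636 ≈ 0.0015723)
(219 + P)/(V - 114) = (219 + 1/636)/(478 - 114) = (139285/636)/364 = (139285/636)*(1/364) = 139285/231504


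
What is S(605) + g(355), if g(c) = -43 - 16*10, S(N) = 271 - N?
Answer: -537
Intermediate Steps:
g(c) = -203 (g(c) = -43 - 1*160 = -43 - 160 = -203)
S(605) + g(355) = (271 - 1*605) - 203 = (271 - 605) - 203 = -334 - 203 = -537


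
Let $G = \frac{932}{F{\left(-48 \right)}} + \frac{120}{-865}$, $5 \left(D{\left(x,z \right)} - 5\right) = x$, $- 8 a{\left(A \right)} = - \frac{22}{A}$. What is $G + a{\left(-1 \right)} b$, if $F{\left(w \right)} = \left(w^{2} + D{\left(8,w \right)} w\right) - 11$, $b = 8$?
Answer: $- \frac{37038050}{1709413} \approx -21.667$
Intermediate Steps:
$a{\left(A \right)} = \frac{11}{4 A}$ ($a{\left(A \right)} = - \frac{\left(-22\right) \frac{1}{A}}{8} = \frac{11}{4 A}$)
$D{\left(x,z \right)} = 5 + \frac{x}{5}$
$F{\left(w \right)} = -11 + w^{2} + \frac{33 w}{5}$ ($F{\left(w \right)} = \left(w^{2} + \left(5 + \frac{1}{5} \cdot 8\right) w\right) - 11 = \left(w^{2} + \left(5 + \frac{8}{5}\right) w\right) - 11 = \left(w^{2} + \frac{33 w}{5}\right) - 11 = -11 + w^{2} + \frac{33 w}{5}$)
$G = \frac{569036}{1709413}$ ($G = \frac{932}{-11 + \left(-48\right)^{2} + \frac{33}{5} \left(-48\right)} + \frac{120}{-865} = \frac{932}{-11 + 2304 - \frac{1584}{5}} + 120 \left(- \frac{1}{865}\right) = \frac{932}{\frac{9881}{5}} - \frac{24}{173} = 932 \cdot \frac{5}{9881} - \frac{24}{173} = \frac{4660}{9881} - \frac{24}{173} = \frac{569036}{1709413} \approx 0.33288$)
$G + a{\left(-1 \right)} b = \frac{569036}{1709413} + \frac{11}{4 \left(-1\right)} 8 = \frac{569036}{1709413} + \frac{11}{4} \left(-1\right) 8 = \frac{569036}{1709413} - 22 = - \frac{37038050}{1709413}$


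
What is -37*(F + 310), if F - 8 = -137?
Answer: -6697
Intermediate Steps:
F = -129 (F = 8 - 137 = -129)
-37*(F + 310) = -37*(-129 + 310) = -37*181 = -6697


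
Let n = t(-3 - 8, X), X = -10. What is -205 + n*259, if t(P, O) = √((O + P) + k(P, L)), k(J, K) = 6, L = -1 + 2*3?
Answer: -205 + 259*I*√15 ≈ -205.0 + 1003.1*I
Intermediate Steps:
L = 5 (L = -1 + 6 = 5)
t(P, O) = √(6 + O + P) (t(P, O) = √((O + P) + 6) = √(6 + O + P))
n = I*√15 (n = √(6 - 10 + (-3 - 8)) = √(6 - 10 - 11) = √(-15) = I*√15 ≈ 3.873*I)
-205 + n*259 = -205 + (I*√15)*259 = -205 + 259*I*√15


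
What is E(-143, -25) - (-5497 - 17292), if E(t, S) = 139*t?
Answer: 2912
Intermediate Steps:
E(-143, -25) - (-5497 - 17292) = 139*(-143) - (-5497 - 17292) = -19877 - 1*(-22789) = -19877 + 22789 = 2912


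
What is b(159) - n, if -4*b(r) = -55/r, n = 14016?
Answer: -8914121/636 ≈ -14016.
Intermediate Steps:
b(r) = 55/(4*r) (b(r) = -(-55)/(4*r) = 55/(4*r))
b(159) - n = (55/4)/159 - 1*14016 = (55/4)*(1/159) - 14016 = 55/636 - 14016 = -8914121/636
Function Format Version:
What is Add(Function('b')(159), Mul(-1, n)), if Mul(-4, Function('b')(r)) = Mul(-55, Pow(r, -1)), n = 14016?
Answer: Rational(-8914121, 636) ≈ -14016.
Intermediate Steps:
Function('b')(r) = Mul(Rational(55, 4), Pow(r, -1)) (Function('b')(r) = Mul(Rational(-1, 4), Mul(-55, Pow(r, -1))) = Mul(Rational(55, 4), Pow(r, -1)))
Add(Function('b')(159), Mul(-1, n)) = Add(Mul(Rational(55, 4), Pow(159, -1)), Mul(-1, 14016)) = Add(Mul(Rational(55, 4), Rational(1, 159)), -14016) = Add(Rational(55, 636), -14016) = Rational(-8914121, 636)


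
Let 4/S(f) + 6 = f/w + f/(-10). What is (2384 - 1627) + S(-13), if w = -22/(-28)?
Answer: 1768669/2337 ≈ 756.81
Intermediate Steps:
w = 11/14 (w = -22*(-1/28) = 11/14 ≈ 0.78571)
S(f) = 4/(-6 + 129*f/110) (S(f) = 4/(-6 + (f/(11/14) + f/(-10))) = 4/(-6 + (f*(14/11) + f*(-⅒))) = 4/(-6 + (14*f/11 - f/10)) = 4/(-6 + 129*f/110))
(2384 - 1627) + S(-13) = (2384 - 1627) + 440/(3*(-220 + 43*(-13))) = 757 + 440/(3*(-220 - 559)) = 757 + (440/3)/(-779) = 757 + (440/3)*(-1/779) = 757 - 440/2337 = 1768669/2337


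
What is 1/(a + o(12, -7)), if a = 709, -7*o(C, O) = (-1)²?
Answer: 7/4962 ≈ 0.0014107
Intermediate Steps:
o(C, O) = -⅐ (o(C, O) = -⅐*(-1)² = -⅐*1 = -⅐)
1/(a + o(12, -7)) = 1/(709 - ⅐) = 1/(4962/7) = 7/4962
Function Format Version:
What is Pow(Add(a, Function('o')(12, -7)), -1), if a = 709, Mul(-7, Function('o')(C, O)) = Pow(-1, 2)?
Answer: Rational(7, 4962) ≈ 0.0014107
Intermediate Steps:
Function('o')(C, O) = Rational(-1, 7) (Function('o')(C, O) = Mul(Rational(-1, 7), Pow(-1, 2)) = Mul(Rational(-1, 7), 1) = Rational(-1, 7))
Pow(Add(a, Function('o')(12, -7)), -1) = Pow(Add(709, Rational(-1, 7)), -1) = Pow(Rational(4962, 7), -1) = Rational(7, 4962)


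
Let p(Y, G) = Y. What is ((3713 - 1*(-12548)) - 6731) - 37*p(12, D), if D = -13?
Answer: 9086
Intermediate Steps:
((3713 - 1*(-12548)) - 6731) - 37*p(12, D) = ((3713 - 1*(-12548)) - 6731) - 37*12 = ((3713 + 12548) - 6731) - 444 = (16261 - 6731) - 444 = 9530 - 444 = 9086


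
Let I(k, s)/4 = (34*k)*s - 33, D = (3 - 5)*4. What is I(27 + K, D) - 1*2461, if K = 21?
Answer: -54817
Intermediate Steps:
D = -8 (D = -2*4 = -8)
I(k, s) = -132 + 136*k*s (I(k, s) = 4*((34*k)*s - 33) = 4*(34*k*s - 33) = 4*(-33 + 34*k*s) = -132 + 136*k*s)
I(27 + K, D) - 1*2461 = (-132 + 136*(27 + 21)*(-8)) - 1*2461 = (-132 + 136*48*(-8)) - 2461 = (-132 - 52224) - 2461 = -52356 - 2461 = -54817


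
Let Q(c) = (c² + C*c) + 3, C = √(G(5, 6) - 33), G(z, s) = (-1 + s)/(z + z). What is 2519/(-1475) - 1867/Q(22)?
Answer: (-27709*√130 + 3980578*I)/(1475*(-487*I + 11*√130)) ≈ -5.303 + 0.92589*I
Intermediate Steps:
G(z, s) = (-1 + s)/(2*z) (G(z, s) = (-1 + s)/((2*z)) = (-1 + s)*(1/(2*z)) = (-1 + s)/(2*z))
C = I*√130/2 (C = √((½)*(-1 + 6)/5 - 33) = √((½)*(⅕)*5 - 33) = √(½ - 33) = √(-65/2) = I*√130/2 ≈ 5.7009*I)
Q(c) = 3 + c² + I*c*√130/2 (Q(c) = (c² + (I*√130/2)*c) + 3 = (c² + I*c*√130/2) + 3 = 3 + c² + I*c*√130/2)
2519/(-1475) - 1867/Q(22) = 2519/(-1475) - 1867/(3 + 22² + (½)*I*22*√130) = 2519*(-1/1475) - 1867/(3 + 484 + 11*I*√130) = -2519/1475 - 1867/(487 + 11*I*√130)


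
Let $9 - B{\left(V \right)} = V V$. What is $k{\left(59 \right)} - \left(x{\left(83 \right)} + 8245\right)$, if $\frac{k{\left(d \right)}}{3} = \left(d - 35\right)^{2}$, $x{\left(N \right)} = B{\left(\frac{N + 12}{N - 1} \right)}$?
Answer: $- \frac{43871799}{6724} \approx -6524.7$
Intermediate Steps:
$B{\left(V \right)} = 9 - V^{2}$ ($B{\left(V \right)} = 9 - V V = 9 - V^{2}$)
$x{\left(N \right)} = 9 - \frac{\left(12 + N\right)^{2}}{\left(-1 + N\right)^{2}}$ ($x{\left(N \right)} = 9 - \left(\frac{N + 12}{N - 1}\right)^{2} = 9 - \left(\frac{12 + N}{-1 + N}\right)^{2} = 9 - \frac{\left(12 + N\right)^{2}}{\left(-1 + N\right)^{2}}$)
$k{\left(d \right)} = 3 \left(-35 + d\right)^{2}$ ($k{\left(d \right)} = 3 \left(d - 35\right)^{2} = 3 \left(-35 + d\right)^{2}$)
$k{\left(59 \right)} - \left(x{\left(83 \right)} + 8245\right) = 3 \left(-35 + 59\right)^{2} - \left(\left(9 - \frac{\left(12 + 83\right)^{2}}{\left(-1 + 83\right)^{2}}\right) + 8245\right) = 3 \cdot 24^{2} - \left(\left(9 - \frac{95^{2}}{6724}\right) + 8245\right) = 3 \cdot 576 - \left(\left(9 - \frac{1}{6724} \cdot 9025\right) + 8245\right) = 1728 - \left(\left(9 - \frac{9025}{6724}\right) + 8245\right) = 1728 - \left(\frac{51491}{6724} + 8245\right) = 1728 - \frac{55490871}{6724} = - \frac{43871799}{6724}$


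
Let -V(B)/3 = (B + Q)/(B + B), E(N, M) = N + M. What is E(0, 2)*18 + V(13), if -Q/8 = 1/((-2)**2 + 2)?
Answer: 901/26 ≈ 34.654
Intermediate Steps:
Q = -4/3 (Q = -8/((-2)**2 + 2) = -8/(4 + 2) = -8/6 = -8*1/6 = -4/3 ≈ -1.3333)
E(N, M) = M + N
V(B) = -3*(-4/3 + B)/(2*B) (V(B) = -3*(B - 4/3)/(B + B) = -3*(-4/3 + B)/(2*B))
E(0, 2)*18 + V(13) = (2 + 0)*18 + (-3/2 + 2/13) = 2*18 + (-3/2 + 2*(1/13)) = 36 + (-3/2 + 2/13) = 36 - 35/26 = 901/26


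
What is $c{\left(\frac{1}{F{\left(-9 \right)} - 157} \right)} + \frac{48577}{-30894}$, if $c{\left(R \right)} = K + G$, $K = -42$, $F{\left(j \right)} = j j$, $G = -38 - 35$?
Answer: $- \frac{3601387}{30894} \approx -116.57$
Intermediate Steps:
$G = -73$ ($G = -38 - 35 = -73$)
$F{\left(j \right)} = j^{2}$
$c{\left(R \right)} = -115$ ($c{\left(R \right)} = -42 - 73 = -115$)
$c{\left(\frac{1}{F{\left(-9 \right)} - 157} \right)} + \frac{48577}{-30894} = -115 + \frac{48577}{-30894} = -115 + 48577 \left(- \frac{1}{30894}\right) = -115 - \frac{48577}{30894} = - \frac{3601387}{30894}$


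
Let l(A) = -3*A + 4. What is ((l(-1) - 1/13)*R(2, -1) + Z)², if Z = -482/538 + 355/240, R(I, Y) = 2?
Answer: 5866389175969/28175636736 ≈ 208.21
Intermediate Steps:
l(A) = 4 - 3*A
Z = 7531/12912 (Z = -482*1/538 + 355*(1/240) = -241/269 + 71/48 = 7531/12912 ≈ 0.58326)
((l(-1) - 1/13)*R(2, -1) + Z)² = (((4 - 3*(-1)) - 1/13)*2 + 7531/12912)² = (((4 + 3) - 1*1/13)*2 + 7531/12912)² = ((7 - 1/13)*2 + 7531/12912)² = ((90/13)*2 + 7531/12912)² = (180/13 + 7531/12912)² = (2422063/167856)² = 5866389175969/28175636736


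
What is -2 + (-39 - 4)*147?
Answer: -6323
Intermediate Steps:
-2 + (-39 - 4)*147 = -2 - 43*147 = -2 - 6321 = -6323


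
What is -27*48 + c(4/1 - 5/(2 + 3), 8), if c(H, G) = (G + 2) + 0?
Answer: -1286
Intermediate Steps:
c(H, G) = 2 + G (c(H, G) = (2 + G) + 0 = 2 + G)
-27*48 + c(4/1 - 5/(2 + 3), 8) = -27*48 + (2 + 8) = -1296 + 10 = -1286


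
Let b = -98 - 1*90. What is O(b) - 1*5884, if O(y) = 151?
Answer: -5733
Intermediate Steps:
b = -188 (b = -98 - 90 = -188)
O(b) - 1*5884 = 151 - 1*5884 = 151 - 5884 = -5733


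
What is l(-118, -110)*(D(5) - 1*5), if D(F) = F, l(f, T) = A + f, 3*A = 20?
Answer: 0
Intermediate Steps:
A = 20/3 (A = (⅓)*20 = 20/3 ≈ 6.6667)
l(f, T) = 20/3 + f
l(-118, -110)*(D(5) - 1*5) = (20/3 - 118)*(5 - 1*5) = -334*(5 - 5)/3 = -334/3*0 = 0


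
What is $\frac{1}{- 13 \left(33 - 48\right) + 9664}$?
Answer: $\frac{1}{9859} \approx 0.00010143$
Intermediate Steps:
$\frac{1}{- 13 \left(33 - 48\right) + 9664} = \frac{1}{\left(-13\right) \left(-15\right) + 9664} = \frac{1}{195 + 9664} = \frac{1}{9859}$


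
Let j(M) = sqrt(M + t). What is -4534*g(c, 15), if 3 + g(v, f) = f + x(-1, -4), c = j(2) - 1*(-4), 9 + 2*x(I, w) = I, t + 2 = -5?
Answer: -31738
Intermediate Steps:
t = -7 (t = -2 - 5 = -7)
x(I, w) = -9/2 + I/2
j(M) = sqrt(-7 + M) (j(M) = sqrt(M - 7) = sqrt(-7 + M))
c = 4 + I*sqrt(5) (c = sqrt(-7 + 2) - 1*(-4) = sqrt(-5) + 4 = I*sqrt(5) + 4 = 4 + I*sqrt(5) ≈ 4.0 + 2.2361*I)
g(v, f) = -8 + f (g(v, f) = -3 + (f + (-9/2 + (1/2)*(-1))) = -3 + (f + (-9/2 - 1/2)) = -3 + (f - 5) = -3 + (-5 + f) = -8 + f)
-4534*g(c, 15) = -4534*(-8 + 15) = -4534*7 = -31738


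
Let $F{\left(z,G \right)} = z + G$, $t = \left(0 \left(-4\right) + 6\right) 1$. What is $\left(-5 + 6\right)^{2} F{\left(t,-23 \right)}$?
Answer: $-17$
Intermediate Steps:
$t = 6$ ($t = \left(0 + 6\right) 1 = 6 \cdot 1 = 6$)
$F{\left(z,G \right)} = G + z$
$\left(-5 + 6\right)^{2} F{\left(t,-23 \right)} = \left(-5 + 6\right)^{2} \left(-23 + 6\right) = 1^{2} \left(-17\right) = 1 \left(-17\right) = -17$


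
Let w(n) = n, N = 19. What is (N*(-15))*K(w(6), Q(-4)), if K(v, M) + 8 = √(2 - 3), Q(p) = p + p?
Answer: 2280 - 285*I ≈ 2280.0 - 285.0*I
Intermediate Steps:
Q(p) = 2*p
K(v, M) = -8 + I (K(v, M) = -8 + √(2 - 3) = -8 + √(-1) = -8 + I)
(N*(-15))*K(w(6), Q(-4)) = (19*(-15))*(-8 + I) = -285*(-8 + I) = 2280 - 285*I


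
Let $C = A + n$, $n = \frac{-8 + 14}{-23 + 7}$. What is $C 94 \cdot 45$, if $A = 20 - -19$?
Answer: $\frac{653535}{4} \approx 1.6338 \cdot 10^{5}$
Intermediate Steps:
$n = - \frac{3}{8}$ ($n = \frac{6}{-16} = 6 \left(- \frac{1}{16}\right) = - \frac{3}{8} \approx -0.375$)
$A = 39$ ($A = 20 + 19 = 39$)
$C = \frac{309}{8}$ ($C = 39 - \frac{3}{8} = \frac{309}{8} \approx 38.625$)
$C 94 \cdot 45 = \frac{309}{8} \cdot 94 \cdot 45 = \frac{14523}{4} \cdot 45 = \frac{653535}{4}$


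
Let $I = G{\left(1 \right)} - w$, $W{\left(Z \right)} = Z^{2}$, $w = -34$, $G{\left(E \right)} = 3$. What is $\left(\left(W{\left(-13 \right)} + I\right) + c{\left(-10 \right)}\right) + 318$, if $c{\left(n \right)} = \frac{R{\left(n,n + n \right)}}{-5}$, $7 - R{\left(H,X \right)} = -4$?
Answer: $\frac{2609}{5} \approx 521.8$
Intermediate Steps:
$R{\left(H,X \right)} = 11$ ($R{\left(H,X \right)} = 7 - -4 = 7 + 4 = 11$)
$c{\left(n \right)} = - \frac{11}{5}$ ($c{\left(n \right)} = \frac{11}{-5} = 11 \left(- \frac{1}{5}\right) = - \frac{11}{5}$)
$I = 37$ ($I = 3 - -34 = 3 + 34 = 37$)
$\left(\left(W{\left(-13 \right)} + I\right) + c{\left(-10 \right)}\right) + 318 = \left(\left(\left(-13\right)^{2} + 37\right) - \frac{11}{5}\right) + 318 = \left(\left(169 + 37\right) - \frac{11}{5}\right) + 318 = \left(206 - \frac{11}{5}\right) + 318 = \frac{1019}{5} + 318 = \frac{2609}{5}$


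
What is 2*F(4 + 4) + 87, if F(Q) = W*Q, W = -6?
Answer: -9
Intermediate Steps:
F(Q) = -6*Q
2*F(4 + 4) + 87 = 2*(-6*(4 + 4)) + 87 = 2*(-6*8) + 87 = 2*(-48) + 87 = -96 + 87 = -9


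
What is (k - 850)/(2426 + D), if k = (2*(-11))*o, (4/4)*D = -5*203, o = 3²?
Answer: -1048/1411 ≈ -0.74274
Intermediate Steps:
o = 9
D = -1015 (D = -5*203 = -1015)
k = -198 (k = (2*(-11))*9 = -22*9 = -198)
(k - 850)/(2426 + D) = (-198 - 850)/(2426 - 1015) = -1048/1411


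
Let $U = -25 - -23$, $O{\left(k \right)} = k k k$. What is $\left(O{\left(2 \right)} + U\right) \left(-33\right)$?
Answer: $-198$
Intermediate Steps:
$O{\left(k \right)} = k^{3}$ ($O{\left(k \right)} = k^{2} k = k^{3}$)
$U = -2$ ($U = -25 + 23 = -2$)
$\left(O{\left(2 \right)} + U\right) \left(-33\right) = \left(2^{3} - 2\right) \left(-33\right) = \left(8 - 2\right) \left(-33\right) = 6 \left(-33\right) = -198$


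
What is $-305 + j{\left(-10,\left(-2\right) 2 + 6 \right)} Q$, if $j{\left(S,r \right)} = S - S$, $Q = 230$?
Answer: $-305$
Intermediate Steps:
$j{\left(S,r \right)} = 0$
$-305 + j{\left(-10,\left(-2\right) 2 + 6 \right)} Q = -305 + 0 \cdot 230 = -305 + 0 = -305$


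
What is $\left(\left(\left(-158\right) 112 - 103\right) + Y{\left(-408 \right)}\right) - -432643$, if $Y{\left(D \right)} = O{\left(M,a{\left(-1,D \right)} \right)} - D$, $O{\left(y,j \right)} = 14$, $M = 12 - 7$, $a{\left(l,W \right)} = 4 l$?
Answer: $415266$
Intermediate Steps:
$M = 5$
$Y{\left(D \right)} = 14 - D$
$\left(\left(\left(-158\right) 112 - 103\right) + Y{\left(-408 \right)}\right) - -432643 = \left(\left(\left(-158\right) 112 - 103\right) + \left(14 - -408\right)\right) - -432643 = \left(\left(-17696 - 103\right) + \left(14 + 408\right)\right) + 432643 = \left(-17799 + 422\right) + 432643 = -17377 + 432643 = 415266$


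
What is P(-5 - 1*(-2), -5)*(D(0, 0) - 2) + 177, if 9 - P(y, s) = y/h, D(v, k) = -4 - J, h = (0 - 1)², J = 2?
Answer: 81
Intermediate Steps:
h = 1 (h = (-1)² = 1)
D(v, k) = -6 (D(v, k) = -4 - 1*2 = -4 - 2 = -6)
P(y, s) = 9 - y (P(y, s) = 9 - y/1 = 9 - y)
P(-5 - 1*(-2), -5)*(D(0, 0) - 2) + 177 = (9 - (-5 - 1*(-2)))*(-6 - 2) + 177 = (9 - (-5 + 2))*(-8) + 177 = (9 - 1*(-3))*(-8) + 177 = (9 + 3)*(-8) + 177 = 12*(-8) + 177 = -96 + 177 = 81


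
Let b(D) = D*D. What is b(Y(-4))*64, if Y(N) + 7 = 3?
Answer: 1024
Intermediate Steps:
Y(N) = -4 (Y(N) = -7 + 3 = -4)
b(D) = D²
b(Y(-4))*64 = (-4)²*64 = 16*64 = 1024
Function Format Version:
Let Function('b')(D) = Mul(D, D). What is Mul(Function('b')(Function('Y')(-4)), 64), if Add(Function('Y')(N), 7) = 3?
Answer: 1024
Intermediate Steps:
Function('Y')(N) = -4 (Function('Y')(N) = Add(-7, 3) = -4)
Function('b')(D) = Pow(D, 2)
Mul(Function('b')(Function('Y')(-4)), 64) = Mul(Pow(-4, 2), 64) = Mul(16, 64) = 1024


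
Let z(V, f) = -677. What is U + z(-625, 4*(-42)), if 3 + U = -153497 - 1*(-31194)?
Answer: -122983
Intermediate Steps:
U = -122306 (U = -3 + (-153497 - 1*(-31194)) = -3 + (-153497 + 31194) = -3 - 122303 = -122306)
U + z(-625, 4*(-42)) = -122306 - 677 = -122983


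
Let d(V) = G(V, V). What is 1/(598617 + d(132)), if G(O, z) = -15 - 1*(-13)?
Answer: 1/598615 ≈ 1.6705e-6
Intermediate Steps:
G(O, z) = -2 (G(O, z) = -15 + 13 = -2)
d(V) = -2
1/(598617 + d(132)) = 1/(598617 - 2) = 1/598615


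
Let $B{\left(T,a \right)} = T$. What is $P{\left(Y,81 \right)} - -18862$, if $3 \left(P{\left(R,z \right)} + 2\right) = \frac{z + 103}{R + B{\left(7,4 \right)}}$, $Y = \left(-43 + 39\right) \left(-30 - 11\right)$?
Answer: $\frac{9675364}{513} \approx 18860.0$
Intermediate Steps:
$Y = 164$ ($Y = \left(-4\right) \left(-41\right) = 164$)
$P{\left(R,z \right)} = -2 + \frac{103 + z}{3 \left(7 + R\right)}$ ($P{\left(R,z \right)} = -2 + \frac{\left(z + 103\right) \frac{1}{R + 7}}{3} = -2 + \frac{\left(103 + z\right) \frac{1}{7 + R}}{3} = -2 + \frac{\frac{1}{7 + R} \left(103 + z\right)}{3} = -2 + \frac{103 + z}{3 \left(7 + R\right)}$)
$P{\left(Y,81 \right)} - -18862 = \frac{61 + 81 - 984}{3 \left(7 + 164\right)} - -18862 = \frac{61 + 81 - 984}{3 \cdot 171} + 18862 = \frac{1}{3} \cdot \frac{1}{171} \left(-842\right) + 18862 = - \frac{842}{513} + 18862 = \frac{9675364}{513}$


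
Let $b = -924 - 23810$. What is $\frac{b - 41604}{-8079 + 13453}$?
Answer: $- \frac{33169}{2687} \approx -12.344$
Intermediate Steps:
$b = -24734$ ($b = -924 - 23810 = -24734$)
$\frac{b - 41604}{-8079 + 13453} = \frac{-24734 - 41604}{-8079 + 13453} = - \frac{66338}{5374} = \left(-66338\right) \frac{1}{5374} = - \frac{33169}{2687}$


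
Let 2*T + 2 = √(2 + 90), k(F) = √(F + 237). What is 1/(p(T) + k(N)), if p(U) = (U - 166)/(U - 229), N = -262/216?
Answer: 18*(230 - √23)/(3006 - 18*√23 + √76395*(230 - √23)) ≈ 0.062206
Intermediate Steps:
N = -131/108 (N = -262*1/216 = -131/108 ≈ -1.2130)
k(F) = √(237 + F)
T = -1 + √23 (T = -1 + √(2 + 90)/2 = -1 + √92/2 = -1 + (2*√23)/2 = -1 + √23 ≈ 3.7958)
p(U) = (-166 + U)/(-229 + U)
1/(p(T) + k(N)) = 1/((-166 + (-1 + √23))/(-229 + (-1 + √23)) + √(237 - 131/108)) = 1/((-167 + √23)/(-230 + √23) + √(25465/108)) = 1/((-167 + √23)/(-230 + √23) + √76395/18) = 1/(√76395/18 + (-167 + √23)/(-230 + √23))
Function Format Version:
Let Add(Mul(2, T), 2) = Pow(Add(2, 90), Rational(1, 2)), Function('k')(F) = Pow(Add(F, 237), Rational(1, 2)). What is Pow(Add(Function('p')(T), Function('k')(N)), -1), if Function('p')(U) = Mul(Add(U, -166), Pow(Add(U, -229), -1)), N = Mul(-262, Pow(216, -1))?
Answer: Mul(18, Pow(Add(3006, Mul(-18, Pow(23, Rational(1, 2))), Mul(Pow(76395, Rational(1, 2)), Add(230, Mul(-1, Pow(23, Rational(1, 2)))))), -1), Add(230, Mul(-1, Pow(23, Rational(1, 2))))) ≈ 0.062206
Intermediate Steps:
N = Rational(-131, 108) (N = Mul(-262, Rational(1, 216)) = Rational(-131, 108) ≈ -1.2130)
Function('k')(F) = Pow(Add(237, F), Rational(1, 2))
T = Add(-1, Pow(23, Rational(1, 2))) (T = Add(-1, Mul(Rational(1, 2), Pow(Add(2, 90), Rational(1, 2)))) = Add(-1, Mul(Rational(1, 2), Pow(92, Rational(1, 2)))) = Add(-1, Mul(Rational(1, 2), Mul(2, Pow(23, Rational(1, 2))))) = Add(-1, Pow(23, Rational(1, 2))) ≈ 3.7958)
Function('p')(U) = Mul(Pow(Add(-229, U), -1), Add(-166, U)) (Function('p')(U) = Mul(Add(-166, U), Pow(Add(-229, U), -1)) = Mul(Pow(Add(-229, U), -1), Add(-166, U)))
Pow(Add(Function('p')(T), Function('k')(N)), -1) = Pow(Add(Mul(Pow(Add(-229, Add(-1, Pow(23, Rational(1, 2)))), -1), Add(-166, Add(-1, Pow(23, Rational(1, 2))))), Pow(Add(237, Rational(-131, 108)), Rational(1, 2))), -1) = Pow(Add(Mul(Pow(Add(-230, Pow(23, Rational(1, 2))), -1), Add(-167, Pow(23, Rational(1, 2)))), Pow(Rational(25465, 108), Rational(1, 2))), -1) = Pow(Add(Mul(Pow(Add(-230, Pow(23, Rational(1, 2))), -1), Add(-167, Pow(23, Rational(1, 2)))), Mul(Rational(1, 18), Pow(76395, Rational(1, 2)))), -1) = Pow(Add(Mul(Rational(1, 18), Pow(76395, Rational(1, 2))), Mul(Pow(Add(-230, Pow(23, Rational(1, 2))), -1), Add(-167, Pow(23, Rational(1, 2))))), -1)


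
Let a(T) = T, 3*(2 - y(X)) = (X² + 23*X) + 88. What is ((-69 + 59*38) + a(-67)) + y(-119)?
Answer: -5188/3 ≈ -1729.3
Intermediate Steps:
y(X) = -82/3 - 23*X/3 - X²/3 (y(X) = 2 - ((X² + 23*X) + 88)/3 = 2 - (88 + X² + 23*X)/3 = 2 + (-88/3 - 23*X/3 - X²/3) = -82/3 - 23*X/3 - X²/3)
((-69 + 59*38) + a(-67)) + y(-119) = ((-69 + 59*38) - 67) + (-82/3 - 23/3*(-119) - ⅓*(-119)²) = ((-69 + 2242) - 67) + (-82/3 + 2737/3 - ⅓*14161) = (2173 - 67) + (-82/3 + 2737/3 - 14161/3) = 2106 - 11506/3 = -5188/3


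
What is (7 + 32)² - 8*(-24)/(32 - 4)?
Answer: 10695/7 ≈ 1527.9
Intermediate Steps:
(7 + 32)² - 8*(-24)/(32 - 4) = 39² - (-192)/28 = 1521 - (-192)/28 = 1521 - 1*(-48/7) = 1521 + 48/7 = 10695/7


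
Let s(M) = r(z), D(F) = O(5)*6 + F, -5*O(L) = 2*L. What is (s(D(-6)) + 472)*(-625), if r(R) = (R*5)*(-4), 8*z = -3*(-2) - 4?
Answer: -291875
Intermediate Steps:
O(L) = -2*L/5
z = 1/4 (z = (-3*(-2) - 4)/8 = (6 - 4)/8 = (1/8)*2 = 1/4 ≈ 0.25000)
D(F) = -12 + F (D(F) = -2/5*5*6 + F = -2*6 + F = -12 + F)
r(R) = -20*R (r(R) = (5*R)*(-4) = -20*R)
s(M) = -5 (s(M) = -20*1/4 = -5)
(s(D(-6)) + 472)*(-625) = (-5 + 472)*(-625) = 467*(-625) = -291875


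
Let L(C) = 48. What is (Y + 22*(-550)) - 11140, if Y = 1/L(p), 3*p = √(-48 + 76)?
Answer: -1115519/48 ≈ -23240.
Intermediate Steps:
p = 2*√7/3 (p = √(-48 + 76)/3 = √28/3 = (2*√7)/3 = 2*√7/3 ≈ 1.7638)
Y = 1/48 ≈ 0.020833
(Y + 22*(-550)) - 11140 = (1/48 + 22*(-550)) - 11140 = (1/48 - 12100) - 11140 = -580799/48 - 11140 = -1115519/48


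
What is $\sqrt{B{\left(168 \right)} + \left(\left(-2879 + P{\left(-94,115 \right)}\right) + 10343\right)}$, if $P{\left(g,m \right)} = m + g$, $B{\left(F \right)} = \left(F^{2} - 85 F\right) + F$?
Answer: $\sqrt{21597} \approx 146.96$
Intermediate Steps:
$B{\left(F \right)} = F^{2} - 84 F$
$P{\left(g,m \right)} = g + m$
$\sqrt{B{\left(168 \right)} + \left(\left(-2879 + P{\left(-94,115 \right)}\right) + 10343\right)} = \sqrt{168 \left(-84 + 168\right) + \left(\left(-2879 + \left(-94 + 115\right)\right) + 10343\right)} = \sqrt{168 \cdot 84 + \left(\left(-2879 + 21\right) + 10343\right)} = \sqrt{14112 + \left(-2858 + 10343\right)} = \sqrt{14112 + 7485} = \sqrt{21597}$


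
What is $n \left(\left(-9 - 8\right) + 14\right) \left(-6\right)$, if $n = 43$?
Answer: $774$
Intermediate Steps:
$n \left(\left(-9 - 8\right) + 14\right) \left(-6\right) = 43 \left(\left(-9 - 8\right) + 14\right) \left(-6\right) = 43 \left(-17 + 14\right) \left(-6\right) = 43 \left(-3\right) \left(-6\right) = \left(-129\right) \left(-6\right) = 774$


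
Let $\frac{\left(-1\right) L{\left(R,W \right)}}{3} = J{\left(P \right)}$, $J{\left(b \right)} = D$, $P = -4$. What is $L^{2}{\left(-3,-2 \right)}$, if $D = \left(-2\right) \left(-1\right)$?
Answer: $36$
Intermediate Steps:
$D = 2$
$J{\left(b \right)} = 2$
$L{\left(R,W \right)} = -6$ ($L{\left(R,W \right)} = \left(-3\right) 2 = -6$)
$L^{2}{\left(-3,-2 \right)} = \left(-6\right)^{2} = 36$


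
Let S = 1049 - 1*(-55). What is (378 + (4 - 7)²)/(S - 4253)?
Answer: -387/3149 ≈ -0.12290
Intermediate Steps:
S = 1104 (S = 1049 + 55 = 1104)
(378 + (4 - 7)²)/(S - 4253) = (378 + (4 - 7)²)/(1104 - 4253) = (378 + (-3)²)/(-3149) = (378 + 9)*(-1/3149) = 387*(-1/3149) = -387/3149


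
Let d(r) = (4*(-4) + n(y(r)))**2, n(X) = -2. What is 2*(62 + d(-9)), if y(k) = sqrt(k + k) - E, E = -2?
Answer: 772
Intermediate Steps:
y(k) = 2 + sqrt(2)*sqrt(k) (y(k) = sqrt(k + k) - 1*(-2) = sqrt(2*k) + 2 = sqrt(2)*sqrt(k) + 2 = 2 + sqrt(2)*sqrt(k))
d(r) = 324 (d(r) = (4*(-4) - 2)**2 = (-16 - 2)**2 = (-18)**2 = 324)
2*(62 + d(-9)) = 2*(62 + 324) = 2*386 = 772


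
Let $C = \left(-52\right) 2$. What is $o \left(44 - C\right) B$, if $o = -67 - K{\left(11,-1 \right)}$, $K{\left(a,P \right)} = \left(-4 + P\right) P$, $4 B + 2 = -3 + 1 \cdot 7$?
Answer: $-5328$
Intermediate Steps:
$C = -104$
$B = \frac{1}{2}$ ($B = - \frac{1}{2} + \frac{-3 + 1 \cdot 7}{4} = - \frac{1}{2} + \frac{-3 + 7}{4} = - \frac{1}{2} + \frac{1}{4} \cdot 4 = - \frac{1}{2} + 1 = \frac{1}{2} \approx 0.5$)
$K{\left(a,P \right)} = P \left(-4 + P\right)$
$o = -72$ ($o = -67 - - (-4 - 1) = -67 - \left(-1\right) \left(-5\right) = -67 - 5 = -72$)
$o \left(44 - C\right) B = - 72 \left(44 - -104\right) \frac{1}{2} = - 72 \left(44 + 104\right) \frac{1}{2} = \left(-72\right) 148 \cdot \frac{1}{2} = \left(-10656\right) \frac{1}{2} = -5328$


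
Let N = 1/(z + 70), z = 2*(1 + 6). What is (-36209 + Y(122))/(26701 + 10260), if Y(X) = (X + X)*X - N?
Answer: -541045/3104724 ≈ -0.17427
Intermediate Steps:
z = 14 (z = 2*7 = 14)
N = 1/84 (N = 1/(14 + 70) = 1/84 ≈ 0.011905)
Y(X) = -1/84 + 2*X**2 (Y(X) = (X + X)*X - 1*1/84 = (2*X)*X - 1/84 = 2*X**2 - 1/84 = -1/84 + 2*X**2)
(-36209 + Y(122))/(26701 + 10260) = (-36209 + (-1/84 + 2*122**2))/(26701 + 10260) = (-36209 + (-1/84 + 2*14884))/36961 = (-36209 + (-1/84 + 29768))*(1/36961) = (-36209 + 2500511/84)*(1/36961) = -541045/84*1/36961 = -541045/3104724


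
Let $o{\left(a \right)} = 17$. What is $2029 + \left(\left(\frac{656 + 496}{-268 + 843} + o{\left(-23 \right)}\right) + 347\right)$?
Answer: $\frac{1377127}{575} \approx 2395.0$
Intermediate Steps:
$2029 + \left(\left(\frac{656 + 496}{-268 + 843} + o{\left(-23 \right)}\right) + 347\right) = 2029 + \left(\left(\frac{656 + 496}{-268 + 843} + 17\right) + 347\right) = 2029 + \left(\left(\frac{1152}{575} + 17\right) + 347\right) = 2029 + \left(\frac{10927}{575} + 347\right) = 2029 + \frac{210452}{575} = \frac{1377127}{575}$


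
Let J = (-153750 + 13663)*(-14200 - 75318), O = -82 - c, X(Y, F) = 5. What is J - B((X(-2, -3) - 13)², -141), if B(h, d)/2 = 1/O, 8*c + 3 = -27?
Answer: 3925116424666/313 ≈ 1.2540e+10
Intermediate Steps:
c = -15/4 (c = -3/8 + (⅛)*(-27) = -3/8 - 27/8 = -15/4 ≈ -3.7500)
O = -313/4 (O = -82 - 1*(-15/4) = -82 + 15/4 = -313/4 ≈ -78.250)
B(h, d) = -8/313 (B(h, d) = 2/(-313/4) = 2*(-4/313) = -8/313)
J = 12540308066 (J = -140087*(-89518) = 12540308066)
J - B((X(-2, -3) - 13)², -141) = 12540308066 - 1*(-8/313) = 12540308066 + 8/313 = 3925116424666/313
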